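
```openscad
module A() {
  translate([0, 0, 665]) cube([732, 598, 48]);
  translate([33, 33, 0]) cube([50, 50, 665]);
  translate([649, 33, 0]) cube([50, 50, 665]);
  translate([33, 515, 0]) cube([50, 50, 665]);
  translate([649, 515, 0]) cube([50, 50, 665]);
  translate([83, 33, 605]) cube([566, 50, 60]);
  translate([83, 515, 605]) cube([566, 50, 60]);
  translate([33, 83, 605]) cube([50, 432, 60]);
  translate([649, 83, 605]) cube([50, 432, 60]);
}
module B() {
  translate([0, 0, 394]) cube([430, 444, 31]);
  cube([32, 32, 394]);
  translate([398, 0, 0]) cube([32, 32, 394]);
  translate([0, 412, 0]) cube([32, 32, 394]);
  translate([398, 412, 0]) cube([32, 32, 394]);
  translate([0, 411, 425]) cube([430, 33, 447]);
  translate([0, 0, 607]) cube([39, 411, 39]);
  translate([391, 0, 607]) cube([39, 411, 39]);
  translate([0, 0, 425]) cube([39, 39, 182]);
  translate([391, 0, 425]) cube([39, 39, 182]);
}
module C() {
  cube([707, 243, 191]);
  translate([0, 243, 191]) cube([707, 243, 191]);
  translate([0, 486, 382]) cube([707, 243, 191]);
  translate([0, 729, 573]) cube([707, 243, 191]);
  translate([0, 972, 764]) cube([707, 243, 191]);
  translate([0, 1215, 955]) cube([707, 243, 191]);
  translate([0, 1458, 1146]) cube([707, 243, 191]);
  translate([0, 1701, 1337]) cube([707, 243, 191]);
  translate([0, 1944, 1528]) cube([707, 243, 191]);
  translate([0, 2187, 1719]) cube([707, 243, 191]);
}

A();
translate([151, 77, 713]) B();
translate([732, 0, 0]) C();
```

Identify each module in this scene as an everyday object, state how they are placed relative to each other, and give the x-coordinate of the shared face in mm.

The table's +x face and the staircase's −x face are both at x = 732 mm.

A is a table. B is a chair. C is a staircase. The chair is on top of the table, centred. The staircase is against the table's +x side, with their −y faces flush. The x-coordinate of the shared face is 732 mm.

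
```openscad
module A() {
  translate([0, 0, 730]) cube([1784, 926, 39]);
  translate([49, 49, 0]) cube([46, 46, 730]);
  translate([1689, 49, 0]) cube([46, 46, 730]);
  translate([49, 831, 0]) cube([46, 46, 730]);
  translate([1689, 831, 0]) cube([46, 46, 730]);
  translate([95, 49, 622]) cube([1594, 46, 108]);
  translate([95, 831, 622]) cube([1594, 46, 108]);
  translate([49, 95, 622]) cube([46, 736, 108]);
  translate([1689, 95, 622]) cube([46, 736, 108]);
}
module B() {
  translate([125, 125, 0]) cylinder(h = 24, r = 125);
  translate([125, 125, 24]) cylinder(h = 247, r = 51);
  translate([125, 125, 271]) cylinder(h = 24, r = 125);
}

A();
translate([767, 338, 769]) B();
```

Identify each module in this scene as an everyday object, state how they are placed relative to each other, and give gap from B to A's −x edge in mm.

The spool's min-x is at 767; the table's min-x is 0; gap = 767 mm.

A is a table. B is a spool. The spool is on top of the table, centred. The gap from the spool to the table's −x edge is 767 mm.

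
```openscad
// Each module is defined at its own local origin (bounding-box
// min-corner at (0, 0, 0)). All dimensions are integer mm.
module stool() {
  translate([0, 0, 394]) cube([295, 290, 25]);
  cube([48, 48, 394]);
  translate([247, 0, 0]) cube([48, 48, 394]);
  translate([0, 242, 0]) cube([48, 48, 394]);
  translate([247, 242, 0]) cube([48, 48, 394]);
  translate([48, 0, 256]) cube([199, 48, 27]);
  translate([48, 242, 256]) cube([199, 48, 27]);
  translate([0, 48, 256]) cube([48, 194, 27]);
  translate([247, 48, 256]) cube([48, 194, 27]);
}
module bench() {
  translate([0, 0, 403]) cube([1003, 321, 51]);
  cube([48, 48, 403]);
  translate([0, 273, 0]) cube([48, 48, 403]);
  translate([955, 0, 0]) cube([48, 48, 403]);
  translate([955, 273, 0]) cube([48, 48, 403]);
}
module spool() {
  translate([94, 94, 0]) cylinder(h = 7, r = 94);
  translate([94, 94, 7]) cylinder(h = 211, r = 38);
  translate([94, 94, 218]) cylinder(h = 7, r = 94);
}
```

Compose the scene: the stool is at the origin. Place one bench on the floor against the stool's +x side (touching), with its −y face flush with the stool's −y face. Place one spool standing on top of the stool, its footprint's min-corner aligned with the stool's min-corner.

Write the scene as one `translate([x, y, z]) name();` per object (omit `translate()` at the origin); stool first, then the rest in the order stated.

stool();
translate([295, 0, 0]) bench();
translate([0, 0, 419]) spool();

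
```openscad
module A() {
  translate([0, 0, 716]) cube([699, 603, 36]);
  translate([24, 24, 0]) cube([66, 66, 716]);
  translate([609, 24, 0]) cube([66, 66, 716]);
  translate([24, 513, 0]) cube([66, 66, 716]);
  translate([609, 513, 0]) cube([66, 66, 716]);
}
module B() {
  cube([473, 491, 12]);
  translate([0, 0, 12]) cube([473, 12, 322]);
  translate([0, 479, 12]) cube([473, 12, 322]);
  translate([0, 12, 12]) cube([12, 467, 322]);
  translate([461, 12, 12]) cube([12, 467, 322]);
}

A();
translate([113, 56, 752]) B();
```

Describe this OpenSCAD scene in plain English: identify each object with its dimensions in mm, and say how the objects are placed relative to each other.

A is a rectangular dining table. The top is 699×603×36 mm with its upper surface at z = 752 mm. It stands on four 66×66 mm square legs, each inset 24 mm from the nearest pair of top edges, running from the floor to the underside of the top.

B is an open storage box with external size 473×491×334 mm and wall thickness 12 mm (the base is also 12 mm thick). The base covers the whole footprint; the four walls stand on the base, with the y-facing walls full-width and the x-facing walls fitting between their inner faces.

The open box is on top of the table, centred.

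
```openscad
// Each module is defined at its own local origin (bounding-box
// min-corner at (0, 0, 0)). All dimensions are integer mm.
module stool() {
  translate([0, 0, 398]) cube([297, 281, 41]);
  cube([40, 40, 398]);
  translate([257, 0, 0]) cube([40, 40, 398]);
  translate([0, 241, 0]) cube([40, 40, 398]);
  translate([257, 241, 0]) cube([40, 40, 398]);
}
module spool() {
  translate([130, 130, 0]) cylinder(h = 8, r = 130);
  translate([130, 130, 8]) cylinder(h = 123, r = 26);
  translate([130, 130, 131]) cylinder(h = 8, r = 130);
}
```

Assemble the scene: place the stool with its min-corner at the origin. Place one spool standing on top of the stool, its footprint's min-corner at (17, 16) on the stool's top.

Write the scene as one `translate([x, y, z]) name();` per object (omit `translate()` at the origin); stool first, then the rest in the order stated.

stool();
translate([17, 16, 439]) spool();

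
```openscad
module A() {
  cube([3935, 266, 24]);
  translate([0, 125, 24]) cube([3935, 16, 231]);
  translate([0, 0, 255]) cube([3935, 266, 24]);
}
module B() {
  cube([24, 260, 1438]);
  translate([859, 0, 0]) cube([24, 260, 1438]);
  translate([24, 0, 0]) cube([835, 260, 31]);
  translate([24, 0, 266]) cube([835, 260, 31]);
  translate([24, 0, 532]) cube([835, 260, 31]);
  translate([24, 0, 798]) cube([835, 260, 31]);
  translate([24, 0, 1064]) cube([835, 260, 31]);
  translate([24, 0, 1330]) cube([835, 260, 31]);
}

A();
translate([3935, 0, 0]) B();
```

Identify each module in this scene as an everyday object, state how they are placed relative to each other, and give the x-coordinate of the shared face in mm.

The I-beam's +x face and the bookshelf's −x face are both at x = 3935 mm.

A is an I-beam. B is a bookshelf. The bookshelf is against the I-beam's +x side, with their −y faces flush. The x-coordinate of the shared face is 3935 mm.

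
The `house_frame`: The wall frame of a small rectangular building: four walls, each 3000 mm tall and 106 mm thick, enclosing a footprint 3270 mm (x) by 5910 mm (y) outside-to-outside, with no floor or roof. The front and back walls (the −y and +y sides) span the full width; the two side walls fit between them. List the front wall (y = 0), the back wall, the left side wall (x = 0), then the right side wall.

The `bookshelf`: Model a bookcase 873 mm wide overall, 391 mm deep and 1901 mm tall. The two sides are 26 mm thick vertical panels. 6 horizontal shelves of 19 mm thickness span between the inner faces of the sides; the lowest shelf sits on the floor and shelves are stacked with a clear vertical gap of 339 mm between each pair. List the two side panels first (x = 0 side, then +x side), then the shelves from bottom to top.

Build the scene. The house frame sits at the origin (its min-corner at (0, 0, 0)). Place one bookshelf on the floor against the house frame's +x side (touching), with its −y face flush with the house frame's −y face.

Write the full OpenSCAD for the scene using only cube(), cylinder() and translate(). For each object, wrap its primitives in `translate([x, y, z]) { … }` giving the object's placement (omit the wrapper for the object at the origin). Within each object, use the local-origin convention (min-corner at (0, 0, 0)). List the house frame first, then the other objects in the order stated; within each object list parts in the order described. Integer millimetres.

cube([3270, 106, 3000]);
translate([0, 5804, 0]) cube([3270, 106, 3000]);
translate([0, 106, 0]) cube([106, 5698, 3000]);
translate([3164, 106, 0]) cube([106, 5698, 3000]);
translate([3270, 0, 0]) {
  cube([26, 391, 1901]);
  translate([847, 0, 0]) cube([26, 391, 1901]);
  translate([26, 0, 0]) cube([821, 391, 19]);
  translate([26, 0, 358]) cube([821, 391, 19]);
  translate([26, 0, 716]) cube([821, 391, 19]);
  translate([26, 0, 1074]) cube([821, 391, 19]);
  translate([26, 0, 1432]) cube([821, 391, 19]);
  translate([26, 0, 1790]) cube([821, 391, 19]);
}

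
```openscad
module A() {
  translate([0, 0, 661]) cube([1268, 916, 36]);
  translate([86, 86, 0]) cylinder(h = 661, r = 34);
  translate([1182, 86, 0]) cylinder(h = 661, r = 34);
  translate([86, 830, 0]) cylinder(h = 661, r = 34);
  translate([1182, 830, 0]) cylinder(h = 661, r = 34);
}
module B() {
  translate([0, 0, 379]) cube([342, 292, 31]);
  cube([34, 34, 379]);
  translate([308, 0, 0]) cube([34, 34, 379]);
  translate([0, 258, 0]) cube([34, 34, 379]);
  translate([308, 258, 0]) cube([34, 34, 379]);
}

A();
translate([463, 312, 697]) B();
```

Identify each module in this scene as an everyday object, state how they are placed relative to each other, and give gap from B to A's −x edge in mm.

A is a table. B is a stool. The stool is on top of the table, centred. The gap from the stool to the table's −x edge is 463 mm.

The stool's min-x is at 463; the table's min-x is 0; gap = 463 mm.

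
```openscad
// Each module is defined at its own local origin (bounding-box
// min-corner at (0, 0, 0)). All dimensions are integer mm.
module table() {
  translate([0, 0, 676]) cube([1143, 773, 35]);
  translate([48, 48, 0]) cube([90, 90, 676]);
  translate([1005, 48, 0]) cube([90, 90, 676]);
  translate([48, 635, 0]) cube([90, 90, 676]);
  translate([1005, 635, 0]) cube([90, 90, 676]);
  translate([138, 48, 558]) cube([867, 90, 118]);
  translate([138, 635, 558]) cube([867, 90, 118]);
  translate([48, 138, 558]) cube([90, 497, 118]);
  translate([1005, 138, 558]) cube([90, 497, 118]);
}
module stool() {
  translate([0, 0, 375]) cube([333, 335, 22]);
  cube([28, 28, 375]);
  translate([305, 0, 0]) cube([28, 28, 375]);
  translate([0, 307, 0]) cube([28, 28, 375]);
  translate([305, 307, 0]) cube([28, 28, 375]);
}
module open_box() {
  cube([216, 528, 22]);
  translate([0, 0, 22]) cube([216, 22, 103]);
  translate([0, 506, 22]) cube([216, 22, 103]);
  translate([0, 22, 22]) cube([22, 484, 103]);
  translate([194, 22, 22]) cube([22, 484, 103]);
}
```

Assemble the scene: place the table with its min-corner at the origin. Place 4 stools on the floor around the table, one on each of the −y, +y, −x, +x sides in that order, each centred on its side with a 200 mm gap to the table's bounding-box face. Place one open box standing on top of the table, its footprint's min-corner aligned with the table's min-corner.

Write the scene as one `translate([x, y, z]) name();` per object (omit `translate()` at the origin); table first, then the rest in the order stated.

table();
translate([405, -535, 0]) stool();
translate([405, 973, 0]) stool();
translate([-533, 219, 0]) stool();
translate([1343, 219, 0]) stool();
translate([0, 0, 711]) open_box();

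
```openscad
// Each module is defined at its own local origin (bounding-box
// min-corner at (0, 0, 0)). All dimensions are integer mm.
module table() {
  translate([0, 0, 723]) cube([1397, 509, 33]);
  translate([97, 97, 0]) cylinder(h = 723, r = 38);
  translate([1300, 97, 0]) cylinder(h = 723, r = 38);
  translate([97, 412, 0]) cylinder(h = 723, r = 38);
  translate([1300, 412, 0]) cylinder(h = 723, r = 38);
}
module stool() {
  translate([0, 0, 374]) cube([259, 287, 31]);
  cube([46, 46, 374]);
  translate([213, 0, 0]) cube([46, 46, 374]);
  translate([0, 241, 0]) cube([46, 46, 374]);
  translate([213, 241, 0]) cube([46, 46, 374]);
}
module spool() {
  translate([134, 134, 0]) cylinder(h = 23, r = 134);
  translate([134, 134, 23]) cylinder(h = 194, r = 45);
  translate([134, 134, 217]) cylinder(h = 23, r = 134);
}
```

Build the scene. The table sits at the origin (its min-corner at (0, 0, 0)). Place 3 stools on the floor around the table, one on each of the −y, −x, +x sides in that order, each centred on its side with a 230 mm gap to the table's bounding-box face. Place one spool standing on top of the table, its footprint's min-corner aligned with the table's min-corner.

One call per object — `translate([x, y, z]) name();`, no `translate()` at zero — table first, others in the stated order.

table();
translate([569, -517, 0]) stool();
translate([-489, 111, 0]) stool();
translate([1627, 111, 0]) stool();
translate([0, 0, 756]) spool();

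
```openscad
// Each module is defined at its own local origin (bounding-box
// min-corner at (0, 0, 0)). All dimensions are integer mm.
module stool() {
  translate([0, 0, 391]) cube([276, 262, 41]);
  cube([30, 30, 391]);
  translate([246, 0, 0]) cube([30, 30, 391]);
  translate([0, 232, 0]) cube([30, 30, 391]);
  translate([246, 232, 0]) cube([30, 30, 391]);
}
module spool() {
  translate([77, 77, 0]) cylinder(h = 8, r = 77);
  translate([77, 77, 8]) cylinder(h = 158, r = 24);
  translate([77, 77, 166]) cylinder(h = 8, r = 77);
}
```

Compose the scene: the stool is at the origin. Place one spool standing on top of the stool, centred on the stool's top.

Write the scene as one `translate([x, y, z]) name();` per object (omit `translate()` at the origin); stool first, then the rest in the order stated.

stool();
translate([61, 54, 432]) spool();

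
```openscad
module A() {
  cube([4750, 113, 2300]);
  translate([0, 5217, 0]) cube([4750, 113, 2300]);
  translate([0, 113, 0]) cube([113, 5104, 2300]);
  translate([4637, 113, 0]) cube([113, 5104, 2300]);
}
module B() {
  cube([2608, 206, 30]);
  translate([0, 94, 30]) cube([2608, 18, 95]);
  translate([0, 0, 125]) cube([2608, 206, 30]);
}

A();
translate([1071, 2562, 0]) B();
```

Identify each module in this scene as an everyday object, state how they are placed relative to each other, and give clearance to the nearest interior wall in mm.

A is a house frame. B is an I-beam. The I-beam sits inside the house frame, centred. The clearance to the nearest interior wall is 958 mm.

Clearances: x = 958, y = 2449; minimum 958 mm.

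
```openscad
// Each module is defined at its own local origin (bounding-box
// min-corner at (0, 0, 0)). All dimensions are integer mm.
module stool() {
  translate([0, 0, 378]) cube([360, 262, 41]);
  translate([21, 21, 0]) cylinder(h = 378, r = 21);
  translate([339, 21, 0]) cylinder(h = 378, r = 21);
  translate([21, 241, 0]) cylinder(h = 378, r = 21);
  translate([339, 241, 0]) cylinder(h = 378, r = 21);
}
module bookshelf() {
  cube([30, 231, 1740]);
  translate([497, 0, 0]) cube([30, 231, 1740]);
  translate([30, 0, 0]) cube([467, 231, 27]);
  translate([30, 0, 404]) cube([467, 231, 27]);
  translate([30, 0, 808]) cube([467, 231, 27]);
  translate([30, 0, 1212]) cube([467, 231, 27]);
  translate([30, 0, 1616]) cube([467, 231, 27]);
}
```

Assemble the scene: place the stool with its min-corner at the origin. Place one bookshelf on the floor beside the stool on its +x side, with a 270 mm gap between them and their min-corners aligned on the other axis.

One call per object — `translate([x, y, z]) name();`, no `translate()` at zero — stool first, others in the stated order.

stool();
translate([630, 0, 0]) bookshelf();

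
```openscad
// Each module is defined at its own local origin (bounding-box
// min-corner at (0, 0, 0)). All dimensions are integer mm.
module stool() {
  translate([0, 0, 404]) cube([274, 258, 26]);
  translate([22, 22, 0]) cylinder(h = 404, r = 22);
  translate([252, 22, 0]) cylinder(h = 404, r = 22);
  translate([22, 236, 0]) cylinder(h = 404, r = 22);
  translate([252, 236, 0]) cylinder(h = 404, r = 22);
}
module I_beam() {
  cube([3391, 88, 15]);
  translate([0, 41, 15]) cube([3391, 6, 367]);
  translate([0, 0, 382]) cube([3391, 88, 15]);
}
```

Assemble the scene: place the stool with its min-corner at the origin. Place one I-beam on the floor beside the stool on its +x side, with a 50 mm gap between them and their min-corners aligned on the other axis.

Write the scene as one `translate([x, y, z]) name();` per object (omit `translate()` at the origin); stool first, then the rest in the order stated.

stool();
translate([324, 0, 0]) I_beam();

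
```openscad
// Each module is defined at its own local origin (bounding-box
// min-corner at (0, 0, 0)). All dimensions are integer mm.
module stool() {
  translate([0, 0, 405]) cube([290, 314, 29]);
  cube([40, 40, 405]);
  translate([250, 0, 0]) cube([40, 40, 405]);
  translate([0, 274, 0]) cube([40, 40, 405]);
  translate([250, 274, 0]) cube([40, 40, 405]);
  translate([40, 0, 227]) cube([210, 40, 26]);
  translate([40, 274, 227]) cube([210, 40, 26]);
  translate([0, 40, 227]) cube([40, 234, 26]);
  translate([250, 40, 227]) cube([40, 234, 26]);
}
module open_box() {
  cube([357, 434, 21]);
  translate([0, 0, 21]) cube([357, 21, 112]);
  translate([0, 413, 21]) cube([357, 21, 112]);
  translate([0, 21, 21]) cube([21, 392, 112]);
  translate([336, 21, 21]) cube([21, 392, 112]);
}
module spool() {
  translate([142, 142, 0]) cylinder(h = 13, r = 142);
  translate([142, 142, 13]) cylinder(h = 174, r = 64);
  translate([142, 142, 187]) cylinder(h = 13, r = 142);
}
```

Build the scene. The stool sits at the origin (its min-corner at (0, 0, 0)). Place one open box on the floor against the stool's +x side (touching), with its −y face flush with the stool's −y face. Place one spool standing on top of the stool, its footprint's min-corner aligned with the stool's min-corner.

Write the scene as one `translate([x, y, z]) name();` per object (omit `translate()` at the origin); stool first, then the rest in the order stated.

stool();
translate([290, 0, 0]) open_box();
translate([0, 0, 434]) spool();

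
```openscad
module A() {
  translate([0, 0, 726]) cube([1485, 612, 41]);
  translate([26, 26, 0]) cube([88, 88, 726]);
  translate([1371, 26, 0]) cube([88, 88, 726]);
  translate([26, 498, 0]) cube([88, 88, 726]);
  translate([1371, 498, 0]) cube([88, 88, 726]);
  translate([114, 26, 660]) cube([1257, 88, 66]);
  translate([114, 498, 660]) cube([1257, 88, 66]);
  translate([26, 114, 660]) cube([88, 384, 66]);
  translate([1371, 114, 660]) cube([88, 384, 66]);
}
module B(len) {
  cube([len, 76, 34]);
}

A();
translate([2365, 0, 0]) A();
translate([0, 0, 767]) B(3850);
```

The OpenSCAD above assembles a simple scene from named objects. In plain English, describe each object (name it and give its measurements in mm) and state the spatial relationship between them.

A is a table with a 1485×612 mm rectangular top, 41 mm thick, top surface at z = 767 mm, supported by four 88×88 mm square legs, each inset 26 mm from the nearest pair of top edges, running from the floor. Four apron rails, 88 mm thick and 66 mm tall, run between adjacent legs with their top edges flush with the underside of the top and their outer faces flush with the legs' outer faces.

B is a rectangular beam 3850 mm long (x), 76 mm deep (y), 34 mm thick (z).

The beam spans the tops of two tables placed 880 mm apart, resting at z = 767 mm.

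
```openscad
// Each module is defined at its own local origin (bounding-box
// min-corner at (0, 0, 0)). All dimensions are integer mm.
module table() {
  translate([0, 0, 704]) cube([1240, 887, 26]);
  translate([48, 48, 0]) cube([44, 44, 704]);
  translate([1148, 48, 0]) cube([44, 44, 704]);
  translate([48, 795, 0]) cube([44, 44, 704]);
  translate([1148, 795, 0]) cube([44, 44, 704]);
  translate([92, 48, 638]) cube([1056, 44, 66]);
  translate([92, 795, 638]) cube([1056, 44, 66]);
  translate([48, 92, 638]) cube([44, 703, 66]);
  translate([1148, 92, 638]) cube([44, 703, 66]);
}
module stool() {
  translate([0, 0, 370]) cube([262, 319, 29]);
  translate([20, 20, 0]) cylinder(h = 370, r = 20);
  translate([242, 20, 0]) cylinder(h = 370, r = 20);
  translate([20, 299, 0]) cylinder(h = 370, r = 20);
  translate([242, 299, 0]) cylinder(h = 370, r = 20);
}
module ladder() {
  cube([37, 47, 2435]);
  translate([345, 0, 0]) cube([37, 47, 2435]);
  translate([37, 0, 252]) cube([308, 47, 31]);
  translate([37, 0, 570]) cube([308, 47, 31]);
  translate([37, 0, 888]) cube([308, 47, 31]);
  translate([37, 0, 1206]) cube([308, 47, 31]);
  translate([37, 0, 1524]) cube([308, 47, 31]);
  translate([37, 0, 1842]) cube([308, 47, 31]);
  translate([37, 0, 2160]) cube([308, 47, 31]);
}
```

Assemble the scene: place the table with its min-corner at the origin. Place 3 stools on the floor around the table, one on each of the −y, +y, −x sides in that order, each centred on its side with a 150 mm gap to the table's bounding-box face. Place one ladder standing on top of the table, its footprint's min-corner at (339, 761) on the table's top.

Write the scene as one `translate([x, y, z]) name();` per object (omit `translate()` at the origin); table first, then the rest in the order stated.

table();
translate([489, -469, 0]) stool();
translate([489, 1037, 0]) stool();
translate([-412, 284, 0]) stool();
translate([339, 761, 730]) ladder();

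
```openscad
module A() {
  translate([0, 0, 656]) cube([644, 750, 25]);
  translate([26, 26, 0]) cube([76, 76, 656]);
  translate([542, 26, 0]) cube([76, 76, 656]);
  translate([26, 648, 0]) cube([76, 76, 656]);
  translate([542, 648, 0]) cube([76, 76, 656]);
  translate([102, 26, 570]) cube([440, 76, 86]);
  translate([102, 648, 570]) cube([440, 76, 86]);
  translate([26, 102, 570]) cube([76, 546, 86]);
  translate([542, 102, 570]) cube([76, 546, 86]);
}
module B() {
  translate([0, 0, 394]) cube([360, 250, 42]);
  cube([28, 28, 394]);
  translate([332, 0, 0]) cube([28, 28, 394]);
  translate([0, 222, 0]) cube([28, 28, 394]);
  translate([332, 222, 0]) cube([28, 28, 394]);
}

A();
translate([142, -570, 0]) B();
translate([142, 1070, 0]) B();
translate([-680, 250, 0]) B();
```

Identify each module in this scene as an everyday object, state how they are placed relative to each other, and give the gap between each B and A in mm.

Each stool's nearest face is 320 mm from the table's bounding box.

A is a table. B is a stool. Three stools sit around the table at the −y, +y, −x sides. The gap between each stool and the table is 320 mm.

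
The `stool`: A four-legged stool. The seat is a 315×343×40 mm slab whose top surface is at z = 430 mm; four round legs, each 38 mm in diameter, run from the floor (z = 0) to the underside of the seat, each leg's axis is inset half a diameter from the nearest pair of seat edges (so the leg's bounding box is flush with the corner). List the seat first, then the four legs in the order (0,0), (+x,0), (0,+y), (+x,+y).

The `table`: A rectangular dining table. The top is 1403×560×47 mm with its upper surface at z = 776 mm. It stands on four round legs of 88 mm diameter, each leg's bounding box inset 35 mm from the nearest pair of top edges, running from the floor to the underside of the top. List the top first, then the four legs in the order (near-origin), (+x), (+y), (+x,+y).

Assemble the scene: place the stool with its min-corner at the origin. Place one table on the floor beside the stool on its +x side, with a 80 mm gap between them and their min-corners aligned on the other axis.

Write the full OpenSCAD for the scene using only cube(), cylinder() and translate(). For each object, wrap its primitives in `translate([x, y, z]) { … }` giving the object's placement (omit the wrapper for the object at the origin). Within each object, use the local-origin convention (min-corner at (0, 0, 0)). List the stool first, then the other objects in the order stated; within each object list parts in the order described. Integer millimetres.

translate([0, 0, 390]) cube([315, 343, 40]);
translate([19, 19, 0]) cylinder(h = 390, r = 19);
translate([296, 19, 0]) cylinder(h = 390, r = 19);
translate([19, 324, 0]) cylinder(h = 390, r = 19);
translate([296, 324, 0]) cylinder(h = 390, r = 19);
translate([395, 0, 0]) {
  translate([0, 0, 729]) cube([1403, 560, 47]);
  translate([79, 79, 0]) cylinder(h = 729, r = 44);
  translate([1324, 79, 0]) cylinder(h = 729, r = 44);
  translate([79, 481, 0]) cylinder(h = 729, r = 44);
  translate([1324, 481, 0]) cylinder(h = 729, r = 44);
}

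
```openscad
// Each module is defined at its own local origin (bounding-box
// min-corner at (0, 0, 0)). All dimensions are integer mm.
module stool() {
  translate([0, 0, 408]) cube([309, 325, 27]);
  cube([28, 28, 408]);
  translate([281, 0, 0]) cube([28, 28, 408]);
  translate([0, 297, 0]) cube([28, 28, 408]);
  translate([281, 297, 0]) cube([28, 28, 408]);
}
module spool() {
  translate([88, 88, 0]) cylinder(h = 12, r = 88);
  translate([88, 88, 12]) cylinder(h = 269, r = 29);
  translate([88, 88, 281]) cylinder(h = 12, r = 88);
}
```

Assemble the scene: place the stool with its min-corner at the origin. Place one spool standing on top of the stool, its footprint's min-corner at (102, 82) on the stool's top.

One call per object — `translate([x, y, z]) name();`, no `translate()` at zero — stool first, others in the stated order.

stool();
translate([102, 82, 435]) spool();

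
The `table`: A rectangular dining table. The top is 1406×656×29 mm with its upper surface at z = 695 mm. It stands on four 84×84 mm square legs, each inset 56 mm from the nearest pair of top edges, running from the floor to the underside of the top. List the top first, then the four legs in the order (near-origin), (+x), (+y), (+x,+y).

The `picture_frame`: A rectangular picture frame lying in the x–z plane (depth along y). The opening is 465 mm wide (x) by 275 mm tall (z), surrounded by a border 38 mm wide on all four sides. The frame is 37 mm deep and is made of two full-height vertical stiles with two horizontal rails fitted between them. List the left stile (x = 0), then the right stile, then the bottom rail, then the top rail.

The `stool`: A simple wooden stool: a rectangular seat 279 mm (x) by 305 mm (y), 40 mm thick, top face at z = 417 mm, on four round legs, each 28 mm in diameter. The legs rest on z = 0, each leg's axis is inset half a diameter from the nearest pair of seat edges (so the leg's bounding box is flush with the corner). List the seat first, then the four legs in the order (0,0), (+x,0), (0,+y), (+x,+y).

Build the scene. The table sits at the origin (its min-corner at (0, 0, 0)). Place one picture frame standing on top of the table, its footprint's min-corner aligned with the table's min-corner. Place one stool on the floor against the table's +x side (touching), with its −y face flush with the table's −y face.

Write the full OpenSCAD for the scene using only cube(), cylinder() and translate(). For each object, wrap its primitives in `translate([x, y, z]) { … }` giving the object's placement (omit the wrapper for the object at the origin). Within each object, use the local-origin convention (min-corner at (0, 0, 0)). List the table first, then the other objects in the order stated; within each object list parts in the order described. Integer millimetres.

translate([0, 0, 666]) cube([1406, 656, 29]);
translate([56, 56, 0]) cube([84, 84, 666]);
translate([1266, 56, 0]) cube([84, 84, 666]);
translate([56, 516, 0]) cube([84, 84, 666]);
translate([1266, 516, 0]) cube([84, 84, 666]);
translate([0, 0, 695]) {
  cube([38, 37, 351]);
  translate([503, 0, 0]) cube([38, 37, 351]);
  translate([38, 0, 0]) cube([465, 37, 38]);
  translate([38, 0, 313]) cube([465, 37, 38]);
}
translate([1406, 0, 0]) {
  translate([0, 0, 377]) cube([279, 305, 40]);
  translate([14, 14, 0]) cylinder(h = 377, r = 14);
  translate([265, 14, 0]) cylinder(h = 377, r = 14);
  translate([14, 291, 0]) cylinder(h = 377, r = 14);
  translate([265, 291, 0]) cylinder(h = 377, r = 14);
}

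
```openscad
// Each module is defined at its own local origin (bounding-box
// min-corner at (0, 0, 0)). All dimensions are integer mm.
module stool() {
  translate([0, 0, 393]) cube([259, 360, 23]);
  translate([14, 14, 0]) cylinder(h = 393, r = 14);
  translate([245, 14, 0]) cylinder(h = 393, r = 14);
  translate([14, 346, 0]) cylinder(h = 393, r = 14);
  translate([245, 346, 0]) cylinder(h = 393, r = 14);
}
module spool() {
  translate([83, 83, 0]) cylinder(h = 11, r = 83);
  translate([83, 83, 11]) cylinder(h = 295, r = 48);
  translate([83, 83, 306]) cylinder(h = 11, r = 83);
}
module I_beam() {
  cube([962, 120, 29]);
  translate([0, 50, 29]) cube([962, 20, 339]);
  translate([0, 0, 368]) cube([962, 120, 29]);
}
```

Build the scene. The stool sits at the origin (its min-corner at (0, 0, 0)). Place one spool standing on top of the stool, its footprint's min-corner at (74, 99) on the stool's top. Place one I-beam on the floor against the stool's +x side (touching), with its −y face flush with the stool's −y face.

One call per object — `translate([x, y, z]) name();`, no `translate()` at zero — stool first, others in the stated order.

stool();
translate([74, 99, 416]) spool();
translate([259, 0, 0]) I_beam();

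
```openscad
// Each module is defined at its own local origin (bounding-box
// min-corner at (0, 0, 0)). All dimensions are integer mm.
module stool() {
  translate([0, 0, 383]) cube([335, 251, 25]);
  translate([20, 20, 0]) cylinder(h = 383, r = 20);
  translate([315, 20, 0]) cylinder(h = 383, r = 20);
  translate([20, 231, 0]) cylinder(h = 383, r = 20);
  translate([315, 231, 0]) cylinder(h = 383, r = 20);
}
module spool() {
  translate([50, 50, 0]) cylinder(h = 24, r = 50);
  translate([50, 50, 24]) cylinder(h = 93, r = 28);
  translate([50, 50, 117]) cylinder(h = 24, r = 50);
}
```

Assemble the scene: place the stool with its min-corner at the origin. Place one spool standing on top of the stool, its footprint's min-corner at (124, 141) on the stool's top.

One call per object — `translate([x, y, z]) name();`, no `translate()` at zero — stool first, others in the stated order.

stool();
translate([124, 141, 408]) spool();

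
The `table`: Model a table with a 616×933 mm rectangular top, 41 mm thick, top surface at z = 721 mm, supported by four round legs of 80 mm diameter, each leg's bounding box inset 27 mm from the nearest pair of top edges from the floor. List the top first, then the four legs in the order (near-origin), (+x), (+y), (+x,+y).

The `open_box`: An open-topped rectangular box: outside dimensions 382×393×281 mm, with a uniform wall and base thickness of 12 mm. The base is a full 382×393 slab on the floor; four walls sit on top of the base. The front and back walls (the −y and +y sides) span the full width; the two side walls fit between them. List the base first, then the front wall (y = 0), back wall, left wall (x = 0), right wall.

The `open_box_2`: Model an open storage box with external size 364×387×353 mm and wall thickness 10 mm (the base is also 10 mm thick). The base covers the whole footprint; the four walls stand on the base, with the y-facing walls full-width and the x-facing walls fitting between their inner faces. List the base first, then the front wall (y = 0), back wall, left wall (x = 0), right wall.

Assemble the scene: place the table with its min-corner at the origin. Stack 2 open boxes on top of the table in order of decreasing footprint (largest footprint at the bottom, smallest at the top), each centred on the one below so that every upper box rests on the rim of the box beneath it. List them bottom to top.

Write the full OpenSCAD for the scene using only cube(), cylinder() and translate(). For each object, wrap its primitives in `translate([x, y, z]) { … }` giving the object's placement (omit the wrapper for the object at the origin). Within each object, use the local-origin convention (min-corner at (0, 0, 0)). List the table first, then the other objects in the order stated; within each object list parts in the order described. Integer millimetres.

translate([0, 0, 680]) cube([616, 933, 41]);
translate([67, 67, 0]) cylinder(h = 680, r = 40);
translate([549, 67, 0]) cylinder(h = 680, r = 40);
translate([67, 866, 0]) cylinder(h = 680, r = 40);
translate([549, 866, 0]) cylinder(h = 680, r = 40);
translate([117, 270, 721]) {
  cube([382, 393, 12]);
  translate([0, 0, 12]) cube([382, 12, 269]);
  translate([0, 381, 12]) cube([382, 12, 269]);
  translate([0, 12, 12]) cube([12, 369, 269]);
  translate([370, 12, 12]) cube([12, 369, 269]);
}
translate([126, 273, 1002]) {
  cube([364, 387, 10]);
  translate([0, 0, 10]) cube([364, 10, 343]);
  translate([0, 377, 10]) cube([364, 10, 343]);
  translate([0, 10, 10]) cube([10, 367, 343]);
  translate([354, 10, 10]) cube([10, 367, 343]);
}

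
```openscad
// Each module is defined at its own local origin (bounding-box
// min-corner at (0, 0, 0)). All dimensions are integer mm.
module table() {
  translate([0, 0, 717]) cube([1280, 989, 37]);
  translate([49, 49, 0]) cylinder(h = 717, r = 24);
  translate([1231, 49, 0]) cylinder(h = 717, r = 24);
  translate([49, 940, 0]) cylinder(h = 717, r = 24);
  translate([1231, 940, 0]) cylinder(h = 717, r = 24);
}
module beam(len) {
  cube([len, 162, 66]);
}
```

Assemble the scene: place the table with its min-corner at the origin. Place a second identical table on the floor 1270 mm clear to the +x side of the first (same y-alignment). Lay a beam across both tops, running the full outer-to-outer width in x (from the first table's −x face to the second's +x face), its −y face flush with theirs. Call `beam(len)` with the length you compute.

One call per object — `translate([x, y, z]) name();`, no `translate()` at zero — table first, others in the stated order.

table();
translate([2550, 0, 0]) table();
translate([0, 0, 754]) beam(3830);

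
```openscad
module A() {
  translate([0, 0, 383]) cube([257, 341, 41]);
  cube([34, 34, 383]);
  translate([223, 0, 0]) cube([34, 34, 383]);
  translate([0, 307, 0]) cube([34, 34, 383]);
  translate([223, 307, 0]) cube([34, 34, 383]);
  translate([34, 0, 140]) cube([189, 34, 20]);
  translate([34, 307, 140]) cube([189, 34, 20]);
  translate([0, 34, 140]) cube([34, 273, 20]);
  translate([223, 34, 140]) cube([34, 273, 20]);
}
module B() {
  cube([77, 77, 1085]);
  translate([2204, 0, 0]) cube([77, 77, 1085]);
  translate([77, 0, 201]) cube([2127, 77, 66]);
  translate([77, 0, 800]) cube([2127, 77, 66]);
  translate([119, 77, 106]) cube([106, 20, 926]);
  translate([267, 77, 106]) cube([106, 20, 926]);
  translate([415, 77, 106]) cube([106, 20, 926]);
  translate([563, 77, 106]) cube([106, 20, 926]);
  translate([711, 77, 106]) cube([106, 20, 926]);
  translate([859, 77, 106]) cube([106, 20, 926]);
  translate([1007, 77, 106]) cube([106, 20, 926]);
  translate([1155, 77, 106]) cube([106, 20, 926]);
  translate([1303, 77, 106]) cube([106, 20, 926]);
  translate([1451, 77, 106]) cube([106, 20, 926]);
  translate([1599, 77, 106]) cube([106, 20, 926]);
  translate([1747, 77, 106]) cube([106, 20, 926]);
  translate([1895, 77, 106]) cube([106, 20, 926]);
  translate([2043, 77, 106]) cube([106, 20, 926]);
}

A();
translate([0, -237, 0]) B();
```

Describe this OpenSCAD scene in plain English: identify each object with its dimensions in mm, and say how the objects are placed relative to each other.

A is a four-legged stool. The seat is a 257×341×41 mm slab whose top surface is at z = 424 mm; four square legs, each 34×34 mm in cross-section, run from the floor (z = 0) to the underside of the seat, each flush with a corner of the seat. Four stretchers, 34 mm wide and 20 mm tall, connect adjacent legs with their undersides at z = 140 mm, each running between the inner faces of the legs it joins and aligned with the legs' outer faces on the other axis.

B is a fence section. Two 77×77 mm posts, 1085 mm tall, stand on the floor with a clear span of 2127 mm between their inner faces. Two horizontal rails of 77×66 mm section span the gap between the posts with their undersides at z = 201 mm and z = 800 mm, flush with the posts' −y face. 14 pickets, each 106 mm wide, 20 mm thick and 926 mm tall, are fixed to the +y face of the rails with their bottoms at z = 106 mm, evenly spaced across the span with equal gaps (rounded down to the nearest mm) at the −x end and between each pair — any rounding remainder accumulates at the +x end.

The fence section is on the floor beside the stool on its −y side.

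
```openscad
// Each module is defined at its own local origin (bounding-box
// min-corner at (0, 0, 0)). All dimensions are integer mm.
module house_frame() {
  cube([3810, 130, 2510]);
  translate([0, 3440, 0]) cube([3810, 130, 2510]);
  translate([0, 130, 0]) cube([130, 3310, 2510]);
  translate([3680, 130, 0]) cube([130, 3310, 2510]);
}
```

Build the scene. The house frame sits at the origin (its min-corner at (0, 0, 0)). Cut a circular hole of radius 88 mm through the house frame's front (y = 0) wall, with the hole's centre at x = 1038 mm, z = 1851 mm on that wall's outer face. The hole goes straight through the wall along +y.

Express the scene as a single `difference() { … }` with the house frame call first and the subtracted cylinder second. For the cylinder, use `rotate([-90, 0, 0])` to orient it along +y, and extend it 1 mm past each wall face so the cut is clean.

difference() {
  house_frame();
  translate([1038, -1, 1851]) rotate([-90, 0, 0]) cylinder(h = 132, r = 88);
}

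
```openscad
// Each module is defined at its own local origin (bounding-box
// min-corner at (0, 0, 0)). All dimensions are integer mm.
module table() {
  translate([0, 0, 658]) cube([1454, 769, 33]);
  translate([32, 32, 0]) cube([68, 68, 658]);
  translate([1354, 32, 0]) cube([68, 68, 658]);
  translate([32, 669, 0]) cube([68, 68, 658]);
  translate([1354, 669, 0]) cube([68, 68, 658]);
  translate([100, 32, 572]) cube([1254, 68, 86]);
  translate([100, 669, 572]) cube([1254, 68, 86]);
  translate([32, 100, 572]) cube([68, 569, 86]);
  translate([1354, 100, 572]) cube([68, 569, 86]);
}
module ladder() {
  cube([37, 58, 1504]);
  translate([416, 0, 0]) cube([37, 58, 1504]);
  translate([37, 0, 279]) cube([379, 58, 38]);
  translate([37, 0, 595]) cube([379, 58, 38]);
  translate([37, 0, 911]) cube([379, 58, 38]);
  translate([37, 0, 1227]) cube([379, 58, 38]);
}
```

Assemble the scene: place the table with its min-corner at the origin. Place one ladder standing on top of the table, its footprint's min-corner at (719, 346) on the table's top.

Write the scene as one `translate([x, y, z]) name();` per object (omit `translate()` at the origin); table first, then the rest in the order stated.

table();
translate([719, 346, 691]) ladder();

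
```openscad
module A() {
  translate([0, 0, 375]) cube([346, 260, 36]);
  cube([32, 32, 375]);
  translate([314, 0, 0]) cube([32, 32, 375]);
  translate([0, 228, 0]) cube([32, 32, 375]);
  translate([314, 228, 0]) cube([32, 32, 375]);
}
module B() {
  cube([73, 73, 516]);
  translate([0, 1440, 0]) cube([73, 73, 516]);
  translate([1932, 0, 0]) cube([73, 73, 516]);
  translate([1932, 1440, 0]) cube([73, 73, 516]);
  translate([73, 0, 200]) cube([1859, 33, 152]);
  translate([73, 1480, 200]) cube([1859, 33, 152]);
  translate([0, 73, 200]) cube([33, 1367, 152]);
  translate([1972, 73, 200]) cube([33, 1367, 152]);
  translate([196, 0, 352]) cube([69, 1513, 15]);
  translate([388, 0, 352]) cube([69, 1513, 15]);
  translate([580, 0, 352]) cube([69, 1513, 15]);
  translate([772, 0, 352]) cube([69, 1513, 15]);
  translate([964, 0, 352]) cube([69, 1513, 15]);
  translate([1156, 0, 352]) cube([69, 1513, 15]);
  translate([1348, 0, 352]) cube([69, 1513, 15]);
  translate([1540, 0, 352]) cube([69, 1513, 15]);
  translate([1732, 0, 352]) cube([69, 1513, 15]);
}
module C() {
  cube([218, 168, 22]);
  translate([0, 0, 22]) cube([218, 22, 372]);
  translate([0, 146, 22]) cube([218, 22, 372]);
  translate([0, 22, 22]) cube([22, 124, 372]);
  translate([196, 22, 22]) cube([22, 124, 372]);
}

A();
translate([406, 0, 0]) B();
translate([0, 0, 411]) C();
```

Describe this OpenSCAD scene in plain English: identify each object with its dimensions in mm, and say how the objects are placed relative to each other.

A is a simple wooden stool: a rectangular seat 346 mm (x) by 260 mm (y), 36 mm thick, top face at z = 411 mm, on four square legs, each 32×32 mm in cross-section. The legs rest on z = 0, each flush with a corner of the seat.

B is a bed frame 2005 mm long (x) by 1513 mm wide (y). Four 73×73 mm corner posts, 516 mm tall, at the corners of the footprint. Four rails of 33 mm thickness and 152 mm height run between adjacent posts with their undersides at z = 200 mm, their outer faces flush with the outside of the frame (the two x-running rails run between the posts' inner faces; the two y-running rails run between the posts' inner faces). 9 slats, each 69 mm wide (x) and 15 mm thick, lie across the top of the two x-running rails, running the full 1513 mm width of the frame in y; the slats are evenly spaced along x between the inner faces of the end posts with equal gaps (rounded down to the nearest mm) at the −x end and between each pair — any rounding remainder accumulates at the +x end.

C is an open storage box with external size 218×168×394 mm and wall thickness 22 mm (the base is also 22 mm thick). The base covers the whole footprint; the four walls stand on the base, with the y-facing walls full-width and the x-facing walls fitting between their inner faces.

The bed frame is on the floor beside the stool on its +x side. The open box is on top of the stool.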